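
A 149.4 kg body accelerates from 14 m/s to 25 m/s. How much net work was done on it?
W = ΔKE = ½m(v₂² − v₁²) = ½(149.4)(25² − 14²) = 32046.3 J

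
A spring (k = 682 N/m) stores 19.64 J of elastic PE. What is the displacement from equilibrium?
x = √(2·PE/k) = √(2·19.64/682) = 0.24 m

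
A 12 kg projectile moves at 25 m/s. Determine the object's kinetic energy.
KE = ½mv² = ½(12)(25)² = 3750.0 J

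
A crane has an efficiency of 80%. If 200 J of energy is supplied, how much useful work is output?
W_out = η·W_in = 0.8·200 = 160.0 J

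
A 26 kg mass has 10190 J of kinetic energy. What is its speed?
v = √(2·KE/m) = √(2·10190/26) = 28.0 m/s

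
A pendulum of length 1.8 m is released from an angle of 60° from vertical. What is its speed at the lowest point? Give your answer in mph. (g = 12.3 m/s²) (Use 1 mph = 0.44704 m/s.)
h = L(1 − cosθ) = 1.8(1 − cos60°) = 0.9 m
v = √(2gh) = √(2·12.3·0.9) = 4.70532 m/s = 10.53 mph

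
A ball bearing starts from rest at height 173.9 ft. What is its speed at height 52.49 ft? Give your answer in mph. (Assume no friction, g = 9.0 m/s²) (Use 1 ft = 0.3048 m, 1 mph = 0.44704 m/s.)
Convert to SI: h₁−h₂ = 37.0058 m
mgh₁ = mgh₂ + ½mv² ⇒ v = √(2g(h₁−h₂)) = √(2·9.0·37.0058) = 25.809 m/s = 57.73 mph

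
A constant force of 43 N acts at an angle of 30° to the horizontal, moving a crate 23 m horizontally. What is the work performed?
W = F·d·cosθ = (43)(23)cos(30°) = 856.5 J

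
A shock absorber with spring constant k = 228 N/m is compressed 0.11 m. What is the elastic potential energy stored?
PE = ½kx² = ½(228)(0.11)² = 1.379 J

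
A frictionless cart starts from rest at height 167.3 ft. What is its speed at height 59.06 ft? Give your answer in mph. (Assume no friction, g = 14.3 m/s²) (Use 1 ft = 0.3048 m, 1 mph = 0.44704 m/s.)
Convert to SI: h₁−h₂ = 32.9916 m
mgh₁ = mgh₂ + ½mv² ⇒ v = √(2g(h₁−h₂)) = √(2·14.3·32.9916) = 30.7174 m/s = 68.71 mph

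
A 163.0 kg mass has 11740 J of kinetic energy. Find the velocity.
v = √(2·KE/m) = √(2·11740/163.0) = 12.0 m/s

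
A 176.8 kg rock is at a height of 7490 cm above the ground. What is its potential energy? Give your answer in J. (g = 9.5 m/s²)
Convert to SI: m = 176.8 kg, h = 74.9 m
PE = mgh = (176.8)(9.5)(74.9) = 125800 J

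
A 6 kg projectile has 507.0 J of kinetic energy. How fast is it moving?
v = √(2·KE/m) = √(2·507.0/6) = 13.0 m/s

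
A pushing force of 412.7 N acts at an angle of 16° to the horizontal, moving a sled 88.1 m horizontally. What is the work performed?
W = F·d·cosθ = (412.7)(88.1)cos(16°) = 34950 J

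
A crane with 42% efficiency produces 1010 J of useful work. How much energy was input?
W_in = W_out/η = 1010/0.42 = 2405 J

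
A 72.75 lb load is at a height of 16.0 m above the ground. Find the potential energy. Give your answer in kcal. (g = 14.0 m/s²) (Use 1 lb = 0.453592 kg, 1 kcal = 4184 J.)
Convert to SI: m = 32.9988 kg, h = 16.0 m
PE = mgh = (32.9988)(14.0)(16.0) = 7391.74 J = 1.767 kcal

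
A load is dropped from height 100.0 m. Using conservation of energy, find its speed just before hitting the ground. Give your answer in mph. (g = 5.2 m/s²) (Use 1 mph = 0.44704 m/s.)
mgh = ½mv² ⇒ v = √(2gh) = √(2·5.2·100.0) = 32.249 m/s = 72.14 mph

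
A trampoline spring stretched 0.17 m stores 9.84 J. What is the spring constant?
k = 2·PE/x² = 2·9.84/(0.17)² = 681.0 N/m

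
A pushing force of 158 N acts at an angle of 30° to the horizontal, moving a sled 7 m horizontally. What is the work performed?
W = F·d·cosθ = (158)(7)cos(30°) = 957.8 J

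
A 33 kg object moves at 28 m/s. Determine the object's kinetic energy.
KE = ½mv² = ½(33)(28)² = 12936.0 J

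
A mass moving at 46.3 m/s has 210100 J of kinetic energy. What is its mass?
m = 2·KE/v² = 2·210100/(46.3)² = 196.0 kg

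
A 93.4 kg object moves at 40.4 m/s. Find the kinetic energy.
KE = ½mv² = ½(93.4)(40.4)² = 76220 J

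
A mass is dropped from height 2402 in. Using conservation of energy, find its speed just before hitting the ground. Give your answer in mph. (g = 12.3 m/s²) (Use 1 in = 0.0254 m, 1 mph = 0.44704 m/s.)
Convert to SI: h = 61.0108 m
mgh = ½mv² ⇒ v = √(2gh) = √(2·12.3·61.0108) = 38.741 m/s = 86.66 mph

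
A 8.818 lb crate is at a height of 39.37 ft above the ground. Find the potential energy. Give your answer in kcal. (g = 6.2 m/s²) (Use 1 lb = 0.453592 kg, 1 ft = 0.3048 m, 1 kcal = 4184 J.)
Convert to SI: m = 3.99977 kg, h = 12.0 m
PE = mgh = (3.99977)(6.2)(12.0) = 297.583 J = 0.07112 kcal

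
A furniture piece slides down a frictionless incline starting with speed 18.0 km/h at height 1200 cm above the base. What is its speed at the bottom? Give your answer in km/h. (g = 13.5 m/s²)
Convert to SI: v₀ = 5.0 m/s, h = 12.0 m
½mv₀² + mgh = ½mv² ⇒ v = √(v₀² + 2gh) = √(5.0² + 2·13.5·12.0) = 18.6815 m/s = 67.25 km/h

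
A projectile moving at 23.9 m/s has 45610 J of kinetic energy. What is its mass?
m = 2·KE/v² = 2·45610/(23.9)² = 159.7 kg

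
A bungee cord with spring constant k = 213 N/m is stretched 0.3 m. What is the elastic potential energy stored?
PE = ½kx² = ½(213)(0.3)² = 9.585 J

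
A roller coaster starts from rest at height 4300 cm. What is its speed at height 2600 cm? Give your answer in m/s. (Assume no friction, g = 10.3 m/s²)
Convert to SI: h₁−h₂ = 17.0 m
mgh₁ = mgh₂ + ½mv² ⇒ v = √(2g(h₁−h₂)) = √(2·10.3·17.0) = 18.71 m/s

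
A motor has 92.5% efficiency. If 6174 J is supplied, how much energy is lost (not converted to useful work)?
W_lost = W_in(1 − η) = 6174·(1 − 0.925) = 463.1 J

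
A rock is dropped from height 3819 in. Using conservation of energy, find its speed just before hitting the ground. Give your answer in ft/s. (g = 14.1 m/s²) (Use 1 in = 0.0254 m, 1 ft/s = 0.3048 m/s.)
Convert to SI: h = 97.0026 m
mgh = ½mv² ⇒ v = √(2gh) = √(2·14.1·97.0026) = 52.3018 m/s = 171.6 ft/s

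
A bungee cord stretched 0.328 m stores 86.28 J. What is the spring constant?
k = 2·PE/x² = 2·86.28/(0.328)² = 1604 N/m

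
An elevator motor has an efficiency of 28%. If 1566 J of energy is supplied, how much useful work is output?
W_out = η·W_in = 0.28·1566 = 438.48 J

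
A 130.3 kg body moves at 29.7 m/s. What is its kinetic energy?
KE = ½mv² = ½(130.3)(29.7)² = 57470 J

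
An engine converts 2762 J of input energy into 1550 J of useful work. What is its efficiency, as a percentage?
η = W_out/W_in = 1550/2762 = 56.12%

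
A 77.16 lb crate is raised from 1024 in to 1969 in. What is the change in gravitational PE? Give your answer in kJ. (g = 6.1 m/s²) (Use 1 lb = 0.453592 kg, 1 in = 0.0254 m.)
Convert to SI: m = 34.9992 kg, Δh = 24.003 m
ΔPE = mgΔh = (34.9992)(6.1)(24.003) = 5124.52 J = 5.125 kJ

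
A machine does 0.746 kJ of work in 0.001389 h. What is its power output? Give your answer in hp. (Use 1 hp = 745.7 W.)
Convert to SI: W = 746.0 J, t = 5.0004 s
P = W/t = 746.0/5.0004 = 149.188 W = 0.2001 hp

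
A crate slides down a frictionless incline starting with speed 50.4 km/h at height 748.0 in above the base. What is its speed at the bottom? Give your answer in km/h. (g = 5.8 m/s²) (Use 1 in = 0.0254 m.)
Convert to SI: v₀ = 14.0 m/s, h = 18.9992 m
½mv₀² + mgh = ½mv² ⇒ v = √(v₀² + 2gh) = √(14.0² + 2·5.8·18.9992) = 20.4057 m/s = 73.46 km/h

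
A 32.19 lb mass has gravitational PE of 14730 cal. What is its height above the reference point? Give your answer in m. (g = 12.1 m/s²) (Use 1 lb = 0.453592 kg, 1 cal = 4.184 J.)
Convert to SI: m = 14.6011 kg, PE = 61630.3 J
h = PE/(mg) = 61630.3/(14.6011·12.1) = 348.8 m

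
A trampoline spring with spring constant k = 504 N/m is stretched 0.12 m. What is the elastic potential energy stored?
PE = ½kx² = ½(504)(0.12)² = 3.629 J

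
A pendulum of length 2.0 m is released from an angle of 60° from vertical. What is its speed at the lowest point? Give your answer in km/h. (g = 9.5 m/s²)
h = L(1 − cosθ) = 2.0(1 − cos60°) = 1.0 m
v = √(2gh) = √(2·9.5·1.0) = 4.3589 m/s = 15.69 km/h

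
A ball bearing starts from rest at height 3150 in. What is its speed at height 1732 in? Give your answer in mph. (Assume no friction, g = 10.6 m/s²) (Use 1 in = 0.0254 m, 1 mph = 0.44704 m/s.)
Convert to SI: h₁−h₂ = 36.0172 m
mgh₁ = mgh₂ + ½mv² ⇒ v = √(2g(h₁−h₂)) = √(2·10.6·36.0172) = 27.6327 m/s = 61.81 mph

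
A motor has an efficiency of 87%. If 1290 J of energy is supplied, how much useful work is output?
W_out = η·W_in = 0.87·1290 = 1122.3 J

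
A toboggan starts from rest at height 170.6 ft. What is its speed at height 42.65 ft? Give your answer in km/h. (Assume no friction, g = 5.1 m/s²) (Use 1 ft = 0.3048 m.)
Convert to SI: h₁−h₂ = 38.9992 m
mgh₁ = mgh₂ + ½mv² ⇒ v = √(2g(h₁−h₂)) = √(2·5.1·38.9992) = 19.9447 m/s = 71.8 km/h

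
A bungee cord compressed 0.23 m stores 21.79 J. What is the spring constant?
k = 2·PE/x² = 2·21.79/(0.23)² = 823.8 N/m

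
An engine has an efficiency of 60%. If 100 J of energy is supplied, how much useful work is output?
W_out = η·W_in = 0.6·100 = 60.0 J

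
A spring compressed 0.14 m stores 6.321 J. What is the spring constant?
k = 2·PE/x² = 2·6.321/(0.14)² = 645.0 N/m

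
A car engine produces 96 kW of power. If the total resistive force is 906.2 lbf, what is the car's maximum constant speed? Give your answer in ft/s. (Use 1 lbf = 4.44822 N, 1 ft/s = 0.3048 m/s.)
Convert to SI: F = 4030.98 N
P = Fv ⇒ v = P/F = 96000 W/4030.98 N = 23.8156 m/s = 78.14 ft/s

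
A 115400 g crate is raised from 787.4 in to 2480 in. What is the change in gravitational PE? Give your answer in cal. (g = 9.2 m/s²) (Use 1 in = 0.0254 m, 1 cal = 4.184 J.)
Convert to SI: m = 115.4 kg, Δh = 42.992 m
ΔPE = mgΔh = (115.4)(9.2)(42.992) = 45643.8 J = 10910 cal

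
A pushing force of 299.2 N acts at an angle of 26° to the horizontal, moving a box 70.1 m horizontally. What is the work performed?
W = F·d·cosθ = (299.2)(70.1)cos(26°) = 18850 J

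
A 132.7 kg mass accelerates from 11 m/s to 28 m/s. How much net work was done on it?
W = ΔKE = ½m(v₂² − v₁²) = ½(132.7)(28² − 11²) = 43990.05 J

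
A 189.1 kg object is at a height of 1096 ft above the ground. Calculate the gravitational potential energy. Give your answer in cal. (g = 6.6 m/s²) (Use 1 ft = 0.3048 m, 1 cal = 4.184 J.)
Convert to SI: m = 189.1 kg, h = 334.061 m
PE = mgh = (189.1)(6.6)(334.061) = 416928 J = 99650 cal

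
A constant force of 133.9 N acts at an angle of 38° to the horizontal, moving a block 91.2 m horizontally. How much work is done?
W = F·d·cosθ = (133.9)(91.2)cos(38°) = 9623 J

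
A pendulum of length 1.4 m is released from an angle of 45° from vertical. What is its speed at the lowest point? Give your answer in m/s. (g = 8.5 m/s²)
h = L(1 − cosθ) = 1.4(1 − cos45°) = 0.410051 m
v = √(2gh) = √(2·8.5·0.410051) = 2.64 m/s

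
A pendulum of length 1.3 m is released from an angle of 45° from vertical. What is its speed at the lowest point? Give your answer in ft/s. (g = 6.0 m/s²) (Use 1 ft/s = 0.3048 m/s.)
h = L(1 − cosθ) = 1.3(1 − cos45°) = 0.380761 m
v = √(2gh) = √(2·6.0·0.380761) = 2.13755 m/s = 7.013 ft/s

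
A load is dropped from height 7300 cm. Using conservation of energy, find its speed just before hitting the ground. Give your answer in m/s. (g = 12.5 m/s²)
Convert to SI: h = 73.0 m
mgh = ½mv² ⇒ v = √(2gh) = √(2·12.5·73.0) = 42.72 m/s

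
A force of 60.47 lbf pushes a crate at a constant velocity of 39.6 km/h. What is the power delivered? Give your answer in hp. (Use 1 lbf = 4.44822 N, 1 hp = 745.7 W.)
Convert to SI: F = 268.984 N, v = 11.0 m/s
P = Fv = (268.984)(11.0) = 2958.82 W = 3.968 hp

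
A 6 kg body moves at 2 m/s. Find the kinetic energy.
KE = ½mv² = ½(6)(2)² = 12.0 J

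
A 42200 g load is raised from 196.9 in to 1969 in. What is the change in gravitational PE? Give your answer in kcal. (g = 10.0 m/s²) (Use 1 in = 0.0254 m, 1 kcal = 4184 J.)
Convert to SI: m = 42.2 kg, Δh = 45.0113 m
ΔPE = mgΔh = (42.2)(10.0)(45.0113) = 18994.8 J = 4.54 kcal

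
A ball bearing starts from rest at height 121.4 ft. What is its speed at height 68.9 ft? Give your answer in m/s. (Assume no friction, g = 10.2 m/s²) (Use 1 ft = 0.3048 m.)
Convert to SI: h₁−h₂ = 16.002 m
mgh₁ = mgh₂ + ½mv² ⇒ v = √(2g(h₁−h₂)) = √(2·10.2·16.002) = 18.07 m/s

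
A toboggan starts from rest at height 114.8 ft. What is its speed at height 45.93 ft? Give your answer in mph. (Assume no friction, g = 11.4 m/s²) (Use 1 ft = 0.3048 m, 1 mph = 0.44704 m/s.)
Convert to SI: h₁−h₂ = 20.9916 m
mgh₁ = mgh₂ + ½mv² ⇒ v = √(2g(h₁−h₂)) = √(2·11.4·20.9916) = 21.8771 m/s = 48.94 mph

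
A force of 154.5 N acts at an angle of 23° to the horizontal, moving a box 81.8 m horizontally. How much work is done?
W = F·d·cosθ = (154.5)(81.8)cos(23°) = 11630 J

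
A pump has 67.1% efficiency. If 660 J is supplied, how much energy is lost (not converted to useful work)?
W_lost = W_in(1 − η) = 660·(1 − 0.671) = 217.1 J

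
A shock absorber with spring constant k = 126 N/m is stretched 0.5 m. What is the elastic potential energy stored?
PE = ½kx² = ½(126)(0.5)² = 15.75 J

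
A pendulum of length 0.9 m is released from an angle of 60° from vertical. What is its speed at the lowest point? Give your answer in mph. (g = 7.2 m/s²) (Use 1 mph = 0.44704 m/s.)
h = L(1 − cosθ) = 0.9(1 − cos60°) = 0.45 m
v = √(2gh) = √(2·7.2·0.45) = 2.54558 m/s = 5.694 mph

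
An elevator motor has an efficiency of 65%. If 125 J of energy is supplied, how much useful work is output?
W_out = η·W_in = 0.65·125 = 81.25 J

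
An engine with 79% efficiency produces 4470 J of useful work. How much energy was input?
W_in = W_out/η = 4470/0.79 = 5658 J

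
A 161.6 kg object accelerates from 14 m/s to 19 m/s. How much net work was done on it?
W = ΔKE = ½m(v₂² − v₁²) = ½(161.6)(19² − 14²) = 13332.0 J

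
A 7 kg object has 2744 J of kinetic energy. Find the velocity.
v = √(2·KE/m) = √(2·2744/7) = 28.0 m/s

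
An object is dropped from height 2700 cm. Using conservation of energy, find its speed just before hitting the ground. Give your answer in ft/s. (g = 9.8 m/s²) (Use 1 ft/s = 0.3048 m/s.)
Convert to SI: h = 27.0 m
mgh = ½mv² ⇒ v = √(2gh) = √(2·9.8·27.0) = 23.0043 m/s = 75.47 ft/s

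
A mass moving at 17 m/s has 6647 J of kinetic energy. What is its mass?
m = 2·KE/v² = 2·6647/(17)² = 46.0 kg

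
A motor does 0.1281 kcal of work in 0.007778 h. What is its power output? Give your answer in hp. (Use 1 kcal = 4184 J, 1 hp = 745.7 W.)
Convert to SI: W = 535.97 J, t = 28.0008 s
P = W/t = 535.97/28.0008 = 19.1413 W = 0.02567 hp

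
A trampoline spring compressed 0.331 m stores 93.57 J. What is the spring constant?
k = 2·PE/x² = 2·93.57/(0.331)² = 1708 N/m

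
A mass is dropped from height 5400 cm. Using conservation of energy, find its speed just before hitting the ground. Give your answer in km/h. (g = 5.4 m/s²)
Convert to SI: h = 54.0 m
mgh = ½mv² ⇒ v = √(2gh) = √(2·5.4·54.0) = 24.1495 m/s = 86.94 km/h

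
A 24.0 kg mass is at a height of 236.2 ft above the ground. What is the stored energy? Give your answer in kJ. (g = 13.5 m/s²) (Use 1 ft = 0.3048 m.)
Convert to SI: m = 24.0 kg, h = 71.9938 m
PE = mgh = (24.0)(13.5)(71.9938) = 23326.0 J = 23.33 kJ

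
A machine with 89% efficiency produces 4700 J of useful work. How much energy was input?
W_in = W_out/η = 4700/0.89 = 5281 J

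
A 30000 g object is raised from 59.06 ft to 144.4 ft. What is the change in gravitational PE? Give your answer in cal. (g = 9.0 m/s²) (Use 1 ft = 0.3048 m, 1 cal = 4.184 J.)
Convert to SI: m = 30.0 kg, Δh = 26.0116 m
ΔPE = mgΔh = (30.0)(9.0)(26.0116) = 7023.14 J = 1679 cal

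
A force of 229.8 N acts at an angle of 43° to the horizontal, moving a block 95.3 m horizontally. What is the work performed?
W = F·d·cosθ = (229.8)(95.3)cos(43°) = 16020 J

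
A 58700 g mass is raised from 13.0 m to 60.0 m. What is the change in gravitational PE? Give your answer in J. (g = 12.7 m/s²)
Convert to SI: m = 58.7 kg, Δh = 47.0 m
ΔPE = mgΔh = (58.7)(12.7)(47.0) = 35040 J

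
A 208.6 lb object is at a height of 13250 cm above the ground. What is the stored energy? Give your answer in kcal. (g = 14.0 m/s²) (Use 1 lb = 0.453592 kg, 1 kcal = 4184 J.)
Convert to SI: m = 94.6193 kg, h = 132.5 m
PE = mgh = (94.6193)(14.0)(132.5) = 175519 J = 41.95 kcal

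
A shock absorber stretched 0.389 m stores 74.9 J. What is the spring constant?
k = 2·PE/x² = 2·74.9/(0.389)² = 989.9 N/m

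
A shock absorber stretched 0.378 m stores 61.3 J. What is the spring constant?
k = 2·PE/x² = 2·61.3/(0.378)² = 858.0 N/m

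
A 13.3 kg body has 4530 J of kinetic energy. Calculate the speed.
v = √(2·KE/m) = √(2·4530/13.3) = 26.1 m/s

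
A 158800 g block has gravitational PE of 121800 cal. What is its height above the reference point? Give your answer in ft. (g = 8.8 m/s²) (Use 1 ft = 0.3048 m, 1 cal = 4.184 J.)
Convert to SI: m = 158.8 kg, PE = 509611 J
h = PE/(mg) = 509611/(158.8·8.8) = 364.675 m = 1196 ft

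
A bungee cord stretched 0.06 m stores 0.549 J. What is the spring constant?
k = 2·PE/x² = 2·0.549/(0.06)² = 305.0 N/m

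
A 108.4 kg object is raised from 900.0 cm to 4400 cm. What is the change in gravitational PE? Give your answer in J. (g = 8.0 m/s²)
Convert to SI: m = 108.4 kg, Δh = 35.0 m
ΔPE = mgΔh = (108.4)(8.0)(35.0) = 30350 J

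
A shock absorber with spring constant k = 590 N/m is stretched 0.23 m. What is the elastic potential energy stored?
PE = ½kx² = ½(590)(0.23)² = 15.61 J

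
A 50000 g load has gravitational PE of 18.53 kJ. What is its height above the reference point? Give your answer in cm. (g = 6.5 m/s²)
Convert to SI: m = 50.0 kg, PE = 18530.0 J
h = PE/(mg) = 18530.0/(50.0·6.5) = 57.0154 m = 5702 cm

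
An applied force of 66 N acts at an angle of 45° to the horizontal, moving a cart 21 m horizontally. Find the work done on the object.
W = F·d·cosθ = (66)(21)cos(45°) = 980.0 J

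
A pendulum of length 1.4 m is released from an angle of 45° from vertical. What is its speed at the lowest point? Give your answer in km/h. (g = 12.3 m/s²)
h = L(1 − cosθ) = 1.4(1 − cos45°) = 0.410051 m
v = √(2gh) = √(2·12.3·0.410051) = 3.17604 m/s = 11.43 km/h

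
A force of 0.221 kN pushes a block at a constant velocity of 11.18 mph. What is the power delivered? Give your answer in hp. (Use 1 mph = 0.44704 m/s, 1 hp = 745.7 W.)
Convert to SI: F = 221.0 N, v = 4.99791 m/s
P = Fv = (221.0)(4.99791) = 1104.54 W = 1.481 hp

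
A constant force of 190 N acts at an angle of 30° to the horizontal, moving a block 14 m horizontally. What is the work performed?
W = F·d·cosθ = (190)(14)cos(30°) = 2304 J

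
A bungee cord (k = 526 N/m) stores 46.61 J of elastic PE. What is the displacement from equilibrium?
x = √(2·PE/k) = √(2·46.61/526) = 0.421 m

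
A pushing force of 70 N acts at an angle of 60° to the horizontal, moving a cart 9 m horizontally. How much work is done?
W = F·d·cosθ = (70)(9)cos(60°) = 315.0 J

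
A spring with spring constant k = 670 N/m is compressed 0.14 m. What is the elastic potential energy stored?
PE = ½kx² = ½(670)(0.14)² = 6.566 J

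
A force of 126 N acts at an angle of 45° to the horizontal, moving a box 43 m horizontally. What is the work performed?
W = F·d·cosθ = (126)(43)cos(45°) = 3831 J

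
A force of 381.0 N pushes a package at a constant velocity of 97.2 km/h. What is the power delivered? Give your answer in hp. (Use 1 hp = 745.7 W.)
Convert to SI: F = 381.0 N, v = 27.0 m/s
P = Fv = (381.0)(27.0) = 10287.0 W = 13.8 hp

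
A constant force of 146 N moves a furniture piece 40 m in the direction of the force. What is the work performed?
W = F·d = (146)(40) = 5840 J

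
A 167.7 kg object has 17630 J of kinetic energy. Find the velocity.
v = √(2·KE/m) = √(2·17630/167.7) = 14.5 m/s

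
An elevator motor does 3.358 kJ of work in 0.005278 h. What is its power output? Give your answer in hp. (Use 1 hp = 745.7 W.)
Convert to SI: W = 3358.0 J, t = 19.0008 s
P = W/t = 3358.0/19.0008 = 176.729 W = 0.237 hp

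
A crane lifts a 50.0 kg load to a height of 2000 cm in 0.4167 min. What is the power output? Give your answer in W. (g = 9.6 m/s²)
Convert to SI: m = 50.0 kg, h = 20.0 m, t = 25.002 s
P = mgh/t = (50.0)(9.6)(20.0)/25.002 = 384.0 W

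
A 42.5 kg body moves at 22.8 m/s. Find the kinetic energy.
KE = ½mv² = ½(42.5)(22.8)² = 11050 J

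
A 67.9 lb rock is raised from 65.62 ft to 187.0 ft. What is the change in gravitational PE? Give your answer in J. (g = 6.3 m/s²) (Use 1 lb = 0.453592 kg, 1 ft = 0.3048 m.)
Convert to SI: m = 30.7989 kg, Δh = 36.9966 m
ΔPE = mgΔh = (30.7989)(6.3)(36.9966) = 7179 J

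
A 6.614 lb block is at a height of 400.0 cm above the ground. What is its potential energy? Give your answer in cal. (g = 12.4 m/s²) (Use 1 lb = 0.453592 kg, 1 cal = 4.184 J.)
Convert to SI: m = 3.00006 kg, h = 4.0 m
PE = mgh = (3.00006)(12.4)(4.0) = 148.803 J = 35.56 cal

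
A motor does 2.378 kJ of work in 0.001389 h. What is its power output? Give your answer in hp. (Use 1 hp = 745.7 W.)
Convert to SI: W = 2378.0 J, t = 5.0004 s
P = W/t = 2378.0/5.0004 = 475.562 W = 0.6377 hp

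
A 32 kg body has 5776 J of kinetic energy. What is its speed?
v = √(2·KE/m) = √(2·5776/32) = 19.0 m/s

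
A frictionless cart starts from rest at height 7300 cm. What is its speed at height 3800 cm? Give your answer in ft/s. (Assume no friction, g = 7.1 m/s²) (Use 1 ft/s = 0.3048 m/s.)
Convert to SI: h₁−h₂ = 35.0 m
mgh₁ = mgh₂ + ½mv² ⇒ v = √(2g(h₁−h₂)) = √(2·7.1·35.0) = 22.2935 m/s = 73.14 ft/s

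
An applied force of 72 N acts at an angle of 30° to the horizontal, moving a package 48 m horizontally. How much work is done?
W = F·d·cosθ = (72)(48)cos(30°) = 2993 J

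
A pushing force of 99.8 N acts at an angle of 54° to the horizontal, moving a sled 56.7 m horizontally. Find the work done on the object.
W = F·d·cosθ = (99.8)(56.7)cos(54°) = 3326 J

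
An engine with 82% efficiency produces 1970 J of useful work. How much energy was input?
W_in = W_out/η = 1970/0.82 = 2402 J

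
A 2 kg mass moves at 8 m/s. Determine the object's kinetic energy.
KE = ½mv² = ½(2)(8)² = 64.0 J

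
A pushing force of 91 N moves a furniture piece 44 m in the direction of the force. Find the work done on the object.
W = F·d = (91)(44) = 4004 J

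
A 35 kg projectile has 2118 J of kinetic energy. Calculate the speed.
v = √(2·KE/m) = √(2·2118/35) = 11.0 m/s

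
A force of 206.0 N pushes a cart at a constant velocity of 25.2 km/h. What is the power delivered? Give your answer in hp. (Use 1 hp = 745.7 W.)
Convert to SI: F = 206.0 N, v = 7.0 m/s
P = Fv = (206.0)(7.0) = 1442.0 W = 1.934 hp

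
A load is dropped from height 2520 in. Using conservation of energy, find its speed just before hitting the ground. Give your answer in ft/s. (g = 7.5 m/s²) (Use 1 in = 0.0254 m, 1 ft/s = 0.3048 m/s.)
Convert to SI: h = 64.008 m
mgh = ½mv² ⇒ v = √(2gh) = √(2·7.5·64.008) = 30.9858 m/s = 101.7 ft/s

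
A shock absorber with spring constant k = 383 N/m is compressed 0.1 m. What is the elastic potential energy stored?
PE = ½kx² = ½(383)(0.1)² = 1.915 J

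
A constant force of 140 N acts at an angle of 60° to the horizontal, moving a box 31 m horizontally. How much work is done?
W = F·d·cosθ = (140)(31)cos(60°) = 2170 J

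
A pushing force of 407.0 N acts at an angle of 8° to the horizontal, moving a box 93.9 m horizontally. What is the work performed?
W = F·d·cosθ = (407.0)(93.9)cos(8°) = 37850 J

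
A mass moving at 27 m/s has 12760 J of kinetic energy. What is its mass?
m = 2·KE/v² = 2·12760/(27)² = 35.01 kg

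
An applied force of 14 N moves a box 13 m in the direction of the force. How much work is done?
W = F·d = (14)(13) = 182.0 J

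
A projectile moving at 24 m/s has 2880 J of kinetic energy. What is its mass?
m = 2·KE/v² = 2·2880/(24)² = 10.0 kg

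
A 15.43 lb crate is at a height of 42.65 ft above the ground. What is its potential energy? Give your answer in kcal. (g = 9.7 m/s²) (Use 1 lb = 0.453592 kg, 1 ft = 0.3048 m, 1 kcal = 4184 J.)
Convert to SI: m = 6.99892 kg, h = 12.9997 m
PE = mgh = (6.99892)(9.7)(12.9997) = 882.545 J = 0.2109 kcal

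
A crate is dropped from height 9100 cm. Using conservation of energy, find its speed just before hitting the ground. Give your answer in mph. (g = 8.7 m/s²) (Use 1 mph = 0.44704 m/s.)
Convert to SI: h = 91.0 m
mgh = ½mv² ⇒ v = √(2gh) = √(2·8.7·91.0) = 39.792 m/s = 89.01 mph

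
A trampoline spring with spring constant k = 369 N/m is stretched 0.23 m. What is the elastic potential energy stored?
PE = ½kx² = ½(369)(0.23)² = 9.76 J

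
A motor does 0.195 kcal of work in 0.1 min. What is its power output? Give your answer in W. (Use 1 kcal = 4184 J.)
Convert to SI: W = 815.88 J, t = 6.0 s
P = W/t = 815.88/6.0 = 136.0 W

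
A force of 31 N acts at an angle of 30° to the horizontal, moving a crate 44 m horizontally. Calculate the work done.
W = F·d·cosθ = (31)(44)cos(30°) = 1181 J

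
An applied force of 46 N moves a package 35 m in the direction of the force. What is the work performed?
W = F·d = (46)(35) = 1610 J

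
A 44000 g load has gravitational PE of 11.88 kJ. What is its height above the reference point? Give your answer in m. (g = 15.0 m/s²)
Convert to SI: m = 44.0 kg, PE = 11880.0 J
h = PE/(mg) = 11880.0/(44.0·15.0) = 18.0 m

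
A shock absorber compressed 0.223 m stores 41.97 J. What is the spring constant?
k = 2·PE/x² = 2·41.97/(0.223)² = 1688 N/m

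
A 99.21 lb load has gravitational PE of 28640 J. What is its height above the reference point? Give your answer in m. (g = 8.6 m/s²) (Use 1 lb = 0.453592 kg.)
Convert to SI: m = 45.0009 kg, PE = 28640.0 J
h = PE/(mg) = 28640.0/(45.0009·8.6) = 74.0 m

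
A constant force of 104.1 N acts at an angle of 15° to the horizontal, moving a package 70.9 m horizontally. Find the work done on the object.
W = F·d·cosθ = (104.1)(70.9)cos(15°) = 7129 J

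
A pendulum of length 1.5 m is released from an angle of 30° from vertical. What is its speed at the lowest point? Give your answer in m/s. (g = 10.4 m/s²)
h = L(1 − cosθ) = 1.5(1 − cos30°) = 0.200962 m
v = √(2gh) = √(2·10.4·0.200962) = 2.045 m/s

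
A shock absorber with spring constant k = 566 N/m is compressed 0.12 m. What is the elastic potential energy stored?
PE = ½kx² = ½(566)(0.12)² = 4.075 J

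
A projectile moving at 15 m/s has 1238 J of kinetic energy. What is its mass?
m = 2·KE/v² = 2·1238/(15)² = 11.0 kg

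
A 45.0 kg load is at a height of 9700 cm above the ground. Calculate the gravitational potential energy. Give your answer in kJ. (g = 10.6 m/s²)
Convert to SI: m = 45.0 kg, h = 97.0 m
PE = mgh = (45.0)(10.6)(97.0) = 46269.0 J = 46.27 kJ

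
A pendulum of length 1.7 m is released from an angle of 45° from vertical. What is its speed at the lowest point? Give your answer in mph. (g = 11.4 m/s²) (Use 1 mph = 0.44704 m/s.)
h = L(1 − cosθ) = 1.7(1 − cos45°) = 0.497918 m
v = √(2gh) = √(2·11.4·0.497918) = 3.36935 m/s = 7.537 mph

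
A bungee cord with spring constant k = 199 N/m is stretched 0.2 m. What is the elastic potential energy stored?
PE = ½kx² = ½(199)(0.2)² = 3.98 J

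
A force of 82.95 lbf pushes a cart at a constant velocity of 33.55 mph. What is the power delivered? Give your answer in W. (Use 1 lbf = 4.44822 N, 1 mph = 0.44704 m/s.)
Convert to SI: F = 368.98 N, v = 14.9982 m/s
P = Fv = (368.98)(14.9982) = 5534 W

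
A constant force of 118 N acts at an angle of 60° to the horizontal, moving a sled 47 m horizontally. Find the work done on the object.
W = F·d·cosθ = (118)(47)cos(60°) = 2773 J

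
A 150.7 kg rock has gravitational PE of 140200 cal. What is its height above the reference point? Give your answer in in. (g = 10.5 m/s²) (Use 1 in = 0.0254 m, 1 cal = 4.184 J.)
Convert to SI: m = 150.7 kg, PE = 586597 J
h = PE/(mg) = 586597/(150.7·10.5) = 370.712 m = 14590 in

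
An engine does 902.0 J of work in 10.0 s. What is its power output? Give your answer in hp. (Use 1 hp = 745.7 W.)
P = W/t = 902.0/10.0 = 90.2 W = 0.121 hp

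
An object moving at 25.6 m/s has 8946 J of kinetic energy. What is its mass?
m = 2·KE/v² = 2·8946/(25.6)² = 27.3 kg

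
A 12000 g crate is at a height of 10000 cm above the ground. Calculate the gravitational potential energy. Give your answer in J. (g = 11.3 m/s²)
Convert to SI: m = 12.0 kg, h = 100.0 m
PE = mgh = (12.0)(11.3)(100.0) = 13560 J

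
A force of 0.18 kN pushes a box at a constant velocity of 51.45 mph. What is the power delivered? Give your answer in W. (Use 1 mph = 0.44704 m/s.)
Convert to SI: F = 180.0 N, v = 23.0002 m/s
P = Fv = (180.0)(23.0002) = 4140 W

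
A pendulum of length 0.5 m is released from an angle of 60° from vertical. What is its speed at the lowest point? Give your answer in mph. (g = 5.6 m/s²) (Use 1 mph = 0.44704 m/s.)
h = L(1 − cosθ) = 0.5(1 − cos60°) = 0.25 m
v = √(2gh) = √(2·5.6·0.25) = 1.67332 m/s = 3.743 mph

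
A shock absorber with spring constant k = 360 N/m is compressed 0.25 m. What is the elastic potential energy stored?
PE = ½kx² = ½(360)(0.25)² = 11.25 J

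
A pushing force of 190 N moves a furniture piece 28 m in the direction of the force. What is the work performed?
W = F·d = (190)(28) = 5320 J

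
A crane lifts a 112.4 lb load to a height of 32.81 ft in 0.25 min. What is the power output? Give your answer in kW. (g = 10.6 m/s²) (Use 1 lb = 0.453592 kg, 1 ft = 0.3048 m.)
Convert to SI: m = 50.9837 kg, h = 10.0005 m, t = 15.0 s
P = mgh/t = (50.9837)(10.6)(10.0005)/15.0 = 360.303 W = 0.3603 kW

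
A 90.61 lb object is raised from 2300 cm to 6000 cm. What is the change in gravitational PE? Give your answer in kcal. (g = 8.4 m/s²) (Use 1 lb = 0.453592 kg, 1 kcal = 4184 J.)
Convert to SI: m = 41.1 kg, Δh = 37.0 m
ΔPE = mgΔh = (41.1)(8.4)(37.0) = 12773.9 J = 3.053 kcal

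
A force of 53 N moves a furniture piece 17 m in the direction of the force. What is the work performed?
W = F·d = (53)(17) = 901.0 J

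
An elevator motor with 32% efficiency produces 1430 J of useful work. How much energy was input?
W_in = W_out/η = 1430/0.32 = 4469 J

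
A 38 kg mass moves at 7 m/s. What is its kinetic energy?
KE = ½mv² = ½(38)(7)² = 931.0 J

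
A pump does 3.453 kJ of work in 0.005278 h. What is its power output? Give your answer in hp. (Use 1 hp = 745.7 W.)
Convert to SI: W = 3453.0 J, t = 19.0008 s
P = W/t = 3453.0/19.0008 = 181.729 W = 0.2437 hp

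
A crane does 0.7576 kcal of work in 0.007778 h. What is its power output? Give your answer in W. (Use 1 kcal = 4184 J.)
Convert to SI: W = 3169.8 J, t = 28.0008 s
P = W/t = 3169.8/28.0008 = 113.2 W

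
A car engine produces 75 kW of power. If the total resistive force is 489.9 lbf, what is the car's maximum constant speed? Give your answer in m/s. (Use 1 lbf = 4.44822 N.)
Convert to SI: F = 2179.18 N
P = Fv ⇒ v = P/F = 75000 W/2179.18 N = 34.42 m/s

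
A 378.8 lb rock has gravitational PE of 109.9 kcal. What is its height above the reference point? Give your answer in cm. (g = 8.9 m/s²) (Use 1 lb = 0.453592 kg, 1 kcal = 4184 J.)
Convert to SI: m = 171.821 kg, PE = 459822 J
h = PE/(mg) = 459822/(171.821·8.9) = 300.693 m = 30070 cm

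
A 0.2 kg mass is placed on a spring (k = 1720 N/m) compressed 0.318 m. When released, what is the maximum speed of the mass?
½kx² = ½mv² ⇒ v = x√(k/m) = (0.318)√(1720/0.2) = 29.49 m/s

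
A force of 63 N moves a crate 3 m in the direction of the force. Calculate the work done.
W = F·d = (63)(3) = 189.0 J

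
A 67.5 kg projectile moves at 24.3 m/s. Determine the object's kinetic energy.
KE = ½mv² = ½(67.5)(24.3)² = 19930 J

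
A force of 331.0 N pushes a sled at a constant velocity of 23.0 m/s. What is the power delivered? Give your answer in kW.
P = Fv = (331.0)(23.0) = 7613.0 W = 7.613 kW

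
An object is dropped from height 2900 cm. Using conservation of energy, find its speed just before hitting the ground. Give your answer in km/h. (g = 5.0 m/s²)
Convert to SI: h = 29.0 m
mgh = ½mv² ⇒ v = √(2gh) = √(2·5.0·29.0) = 17.0294 m/s = 61.31 km/h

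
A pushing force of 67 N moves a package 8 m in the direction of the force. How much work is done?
W = F·d = (67)(8) = 536.0 J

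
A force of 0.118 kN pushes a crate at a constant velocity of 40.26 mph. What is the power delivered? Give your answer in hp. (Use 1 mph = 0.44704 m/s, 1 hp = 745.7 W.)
Convert to SI: F = 118.0 N, v = 17.9978 m/s
P = Fv = (118.0)(17.9978) = 2123.74 W = 2.848 hp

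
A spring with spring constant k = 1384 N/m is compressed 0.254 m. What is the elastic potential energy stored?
PE = ½kx² = ½(1384)(0.254)² = 44.65 J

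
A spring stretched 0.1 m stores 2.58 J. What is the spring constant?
k = 2·PE/x² = 2·2.58/(0.1)² = 516.0 N/m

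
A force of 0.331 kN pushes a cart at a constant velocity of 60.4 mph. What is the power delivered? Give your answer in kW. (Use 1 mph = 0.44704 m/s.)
Convert to SI: F = 331.0 N, v = 27.0012 m/s
P = Fv = (331.0)(27.0012) = 8937.4 W = 8.937 kW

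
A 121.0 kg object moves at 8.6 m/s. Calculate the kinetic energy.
KE = ½mv² = ½(121.0)(8.6)² = 4475 J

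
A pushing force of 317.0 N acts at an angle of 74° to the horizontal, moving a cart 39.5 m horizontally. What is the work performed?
W = F·d·cosθ = (317.0)(39.5)cos(74°) = 3451 J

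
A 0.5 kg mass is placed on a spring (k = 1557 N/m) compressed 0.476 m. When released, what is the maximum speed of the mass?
½kx² = ½mv² ⇒ v = x√(k/m) = (0.476)√(1557/0.5) = 26.56 m/s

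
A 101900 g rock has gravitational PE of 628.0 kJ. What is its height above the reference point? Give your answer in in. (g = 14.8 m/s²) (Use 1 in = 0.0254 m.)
Convert to SI: m = 101.9 kg, PE = 628000 J
h = PE/(mg) = 628000/(101.9·14.8) = 416.412 m = 16390 in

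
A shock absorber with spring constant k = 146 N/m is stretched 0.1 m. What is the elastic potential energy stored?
PE = ½kx² = ½(146)(0.1)² = 0.73 J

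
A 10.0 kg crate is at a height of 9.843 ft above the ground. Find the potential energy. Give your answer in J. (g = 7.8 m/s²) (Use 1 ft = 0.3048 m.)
Convert to SI: m = 10.0 kg, h = 3.00015 m
PE = mgh = (10.0)(7.8)(3.00015) = 234.0 J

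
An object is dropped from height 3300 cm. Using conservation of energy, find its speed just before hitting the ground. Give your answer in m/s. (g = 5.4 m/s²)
Convert to SI: h = 33.0 m
mgh = ½mv² ⇒ v = √(2gh) = √(2·5.4·33.0) = 18.88 m/s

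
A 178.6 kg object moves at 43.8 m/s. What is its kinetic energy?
KE = ½mv² = ½(178.6)(43.8)² = 171300 J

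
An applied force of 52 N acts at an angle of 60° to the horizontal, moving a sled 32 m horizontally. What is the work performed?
W = F·d·cosθ = (52)(32)cos(60°) = 832.0 J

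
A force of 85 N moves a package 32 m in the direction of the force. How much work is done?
W = F·d = (85)(32) = 2720 J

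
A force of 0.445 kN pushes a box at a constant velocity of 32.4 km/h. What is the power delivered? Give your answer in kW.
Convert to SI: F = 445.0 N, v = 9.0 m/s
P = Fv = (445.0)(9.0) = 4005.0 W = 4.005 kW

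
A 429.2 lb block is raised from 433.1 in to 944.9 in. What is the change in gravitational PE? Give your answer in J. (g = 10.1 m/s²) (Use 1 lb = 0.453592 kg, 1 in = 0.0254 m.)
Convert to SI: m = 194.682 kg, Δh = 12.9997 m
ΔPE = mgΔh = (194.682)(10.1)(12.9997) = 25560 J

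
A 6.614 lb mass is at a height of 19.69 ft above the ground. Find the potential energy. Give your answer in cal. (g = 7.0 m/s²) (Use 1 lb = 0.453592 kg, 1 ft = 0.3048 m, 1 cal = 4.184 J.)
Convert to SI: m = 3.00006 kg, h = 6.00151 m
PE = mgh = (3.00006)(7.0)(6.00151) = 126.034 J = 30.12 cal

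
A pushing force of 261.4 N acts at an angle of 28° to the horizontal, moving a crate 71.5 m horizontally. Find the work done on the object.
W = F·d·cosθ = (261.4)(71.5)cos(28°) = 16500 J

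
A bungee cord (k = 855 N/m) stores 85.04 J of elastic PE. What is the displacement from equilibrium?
x = √(2·PE/k) = √(2·85.04/855) = 0.446 m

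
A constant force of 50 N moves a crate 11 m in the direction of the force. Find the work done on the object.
W = F·d = (50)(11) = 550.0 J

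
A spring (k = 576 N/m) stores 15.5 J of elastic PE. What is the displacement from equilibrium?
x = √(2·PE/k) = √(2·15.5/576) = 0.232 m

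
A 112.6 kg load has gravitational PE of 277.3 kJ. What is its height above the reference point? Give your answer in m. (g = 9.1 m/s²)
Convert to SI: m = 112.6 kg, PE = 277300 J
h = PE/(mg) = 277300/(112.6·9.1) = 270.6 m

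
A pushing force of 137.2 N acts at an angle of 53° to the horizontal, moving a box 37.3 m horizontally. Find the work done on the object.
W = F·d·cosθ = (137.2)(37.3)cos(53°) = 3080 J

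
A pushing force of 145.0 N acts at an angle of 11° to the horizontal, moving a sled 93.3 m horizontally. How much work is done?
W = F·d·cosθ = (145.0)(93.3)cos(11°) = 13280 J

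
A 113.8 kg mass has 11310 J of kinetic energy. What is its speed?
v = √(2·KE/m) = √(2·11310/113.8) = 14.1 m/s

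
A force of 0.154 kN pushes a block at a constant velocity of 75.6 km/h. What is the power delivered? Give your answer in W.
Convert to SI: F = 154.0 N, v = 21.0 m/s
P = Fv = (154.0)(21.0) = 3234 W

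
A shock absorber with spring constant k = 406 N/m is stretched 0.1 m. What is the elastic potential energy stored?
PE = ½kx² = ½(406)(0.1)² = 2.03 J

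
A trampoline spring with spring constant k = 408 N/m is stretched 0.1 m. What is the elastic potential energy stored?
PE = ½kx² = ½(408)(0.1)² = 2.04 J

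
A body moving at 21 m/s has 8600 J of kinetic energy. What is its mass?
m = 2·KE/v² = 2·8600/(21)² = 39.0 kg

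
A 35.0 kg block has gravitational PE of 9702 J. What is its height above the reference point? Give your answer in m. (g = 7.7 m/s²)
h = PE/(mg) = 9702.0/(35.0·7.7) = 36.0 m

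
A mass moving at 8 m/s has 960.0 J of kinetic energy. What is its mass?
m = 2·KE/v² = 2·960.0/(8)² = 30.0 kg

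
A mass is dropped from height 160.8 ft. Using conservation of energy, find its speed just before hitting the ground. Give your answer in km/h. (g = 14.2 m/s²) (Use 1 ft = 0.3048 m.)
Convert to SI: h = 49.0118 m
mgh = ½mv² ⇒ v = √(2gh) = √(2·14.2·49.0118) = 37.3087 m/s = 134.3 km/h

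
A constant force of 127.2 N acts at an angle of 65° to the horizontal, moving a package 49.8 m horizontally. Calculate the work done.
W = F·d·cosθ = (127.2)(49.8)cos(65°) = 2677 J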